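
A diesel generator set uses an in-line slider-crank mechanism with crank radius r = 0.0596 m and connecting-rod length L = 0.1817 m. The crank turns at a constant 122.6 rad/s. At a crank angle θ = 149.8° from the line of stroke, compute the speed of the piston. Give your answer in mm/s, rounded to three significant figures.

2620

ω = 122.6 rad/s
For an in-line slider-crank, x = r cosθ + √(L² − r² sin²θ), so v = −rω sinθ·[1 + r cosθ/√(L² − r² sin²θ)].
With r = 0.0596 m, L = 0.1817 m, θ = 149.8°: √(L² − r² sin²θ) = 0.17921 m.
v = −0.0596·122.6·0.50302·[1 + 0.0596·-0.86427/0.17921] = -2.6191 m/s.
|v| = 2.6191 m/s = 2619.1 mm/s.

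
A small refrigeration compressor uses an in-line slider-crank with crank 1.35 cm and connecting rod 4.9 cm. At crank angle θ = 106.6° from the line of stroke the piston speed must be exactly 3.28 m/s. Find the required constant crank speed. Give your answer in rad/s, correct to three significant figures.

For an in-line slider-crank, |v_piston| = rω|sinθ|·[1 + r cosθ/√(L² − r² sin²θ)].
With r = 0.0135 m, L = 0.049 m, θ = 106.6°: the bracketed kinematic factor |dx/dθ| = 0.011882 m.
ω = v/|dx/dθ| = 3.28/0.011882 = 276.06 rad/s.

276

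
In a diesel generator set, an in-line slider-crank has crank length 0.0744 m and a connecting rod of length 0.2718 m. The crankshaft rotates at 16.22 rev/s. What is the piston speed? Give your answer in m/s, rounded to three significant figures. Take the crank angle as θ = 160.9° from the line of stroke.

1.84

ω = 2π·16.2 = 101.9 rad/s
For an in-line slider-crank, x = r cosθ + √(L² − r² sin²θ), so v = −rω sinθ·[1 + r cosθ/√(L² − r² sin²θ)].
With r = 0.0744 m, L = 0.2718 m, θ = 160.9°: √(L² − r² sin²θ) = 0.27071 m.
v = −0.0744·101.9·0.32722·[1 + 0.0744·-0.94495/0.27071] = -1.8367 m/s.
|v| = 1.8367 m/s.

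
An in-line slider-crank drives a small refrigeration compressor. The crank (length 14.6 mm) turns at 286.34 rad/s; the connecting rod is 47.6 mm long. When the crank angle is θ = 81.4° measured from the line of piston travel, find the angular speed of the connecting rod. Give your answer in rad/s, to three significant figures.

13.8

ω = 286.3 rad/s
The rod makes angle φ with the slider axis where L sinφ = r sinθ; differentiating, L cosφ·φ̇ = r ω cosθ.
L cosφ = √(L² − r² sin²θ) = 0.045358 m.
|ω_rod| = r ω |cosθ| / √(L² − r² sin²θ) = 0.0146·286.3·0.14954/0.045358 = 13.782 rad/s.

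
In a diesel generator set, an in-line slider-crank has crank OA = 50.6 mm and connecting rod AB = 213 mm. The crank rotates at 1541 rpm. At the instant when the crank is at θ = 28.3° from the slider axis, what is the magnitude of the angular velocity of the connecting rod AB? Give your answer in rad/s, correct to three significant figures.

34.0

ω = 161.4 rad/s (converted from 1541 rpm).
The rod makes angle φ with the slider axis where L sinφ = r sinθ; differentiating, L cosφ·φ̇ = r ω cosθ.
L cosφ = √(L² − r² sin²θ) = 0.21164 m.
|ω_rod| = r ω |cosθ| / √(L² − r² sin²θ) = 0.0506·161.4·0.88048/0.21164 = 33.97 rad/s.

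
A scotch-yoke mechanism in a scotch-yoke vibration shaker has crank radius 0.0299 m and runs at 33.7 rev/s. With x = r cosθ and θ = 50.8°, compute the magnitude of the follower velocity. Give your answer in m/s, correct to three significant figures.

4.91

ω = 211.7 rad/s (from 33.7 rev/s).
x = r cosθ ⇒ ẋ = −rω sinθ.
|v| = rω|sinθ| = 0.0299·211.7·|sin 50.8°| = 4.9063 m/s.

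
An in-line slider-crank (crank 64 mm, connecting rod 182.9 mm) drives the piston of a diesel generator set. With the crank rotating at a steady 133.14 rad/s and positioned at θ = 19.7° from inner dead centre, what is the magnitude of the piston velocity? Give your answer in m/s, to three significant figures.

3.83

ω = 133.1 rad/s
For an in-line slider-crank, x = r cosθ + √(L² − r² sin²θ), so v = −rω sinθ·[1 + r cosθ/√(L² − r² sin²θ)].
With r = 0.064 m, L = 0.1829 m, θ = 19.7°: √(L² − r² sin²θ) = 0.18162 m.
v = −0.064·133.1·0.33710·[1 + 0.064·0.94147/0.18162] = -3.8253 m/s.
|v| = 3.8253 m/s.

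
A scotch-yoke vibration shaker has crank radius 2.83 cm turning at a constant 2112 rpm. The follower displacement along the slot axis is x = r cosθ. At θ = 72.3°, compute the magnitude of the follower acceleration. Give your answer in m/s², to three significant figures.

421

ω = 221.2 rad/s (from 2112 rpm).
x = r cosθ ⇒ ẍ = −rω² cosθ (ω constant).
|a| = rω²|cosθ| = 0.0283·(221.2)²·|cos 72.3°| = 420.87 m/s².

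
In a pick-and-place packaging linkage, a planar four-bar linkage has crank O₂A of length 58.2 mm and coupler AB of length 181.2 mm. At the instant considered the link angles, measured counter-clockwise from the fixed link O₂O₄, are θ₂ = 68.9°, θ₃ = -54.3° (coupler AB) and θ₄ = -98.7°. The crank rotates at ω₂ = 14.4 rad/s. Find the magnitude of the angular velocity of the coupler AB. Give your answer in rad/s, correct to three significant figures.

ω₂ = 14.4 rad/s
Differentiating the loop-closure r₂e^{iθ₂}+r₃e^{iθ₃}=r₁+r₄e^{iθ₄} gives r₂ω₂e^{iθ₂}+r₃ω₃e^{iθ₃}=r₄ω₄e^{iθ₄}.
Eliminating the other unknown: ω₃ = r₂ω₂ sin(θ₄−θ₂) / [r₃ sin(θ₃−θ₄)].
Numerator sine = -0.21474; denominator sine = +0.69966.
Result = 0.0582·14.4·(-0.21474) / (0.1812·(+0.69966)) = -1.4195 rad/s; magnitude 1.4195 rad/s.

1.42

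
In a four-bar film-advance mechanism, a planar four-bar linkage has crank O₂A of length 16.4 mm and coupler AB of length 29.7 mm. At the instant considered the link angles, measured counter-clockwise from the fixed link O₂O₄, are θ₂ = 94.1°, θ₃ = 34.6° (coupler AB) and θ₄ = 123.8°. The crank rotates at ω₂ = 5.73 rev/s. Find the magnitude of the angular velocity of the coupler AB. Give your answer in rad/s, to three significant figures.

9.85

ω₂ = 36 rad/s (from 5.73 rev/s).
Differentiating the loop-closure r₂e^{iθ₂}+r₃e^{iθ₃}=r₁+r₄e^{iθ₄} gives r₂ω₂e^{iθ₂}+r₃ω₃e^{iθ₃}=r₄ω₄e^{iθ₄}.
Eliminating the other unknown: ω₃ = r₂ω₂ sin(θ₄−θ₂) / [r₃ sin(θ₃−θ₄)].
Numerator sine = +0.49546; denominator sine = -0.99990.
Result = 0.0164·36·(+0.49546) / (0.0297·(-0.99990)) = -9.8508 rad/s; magnitude 9.8508 rad/s.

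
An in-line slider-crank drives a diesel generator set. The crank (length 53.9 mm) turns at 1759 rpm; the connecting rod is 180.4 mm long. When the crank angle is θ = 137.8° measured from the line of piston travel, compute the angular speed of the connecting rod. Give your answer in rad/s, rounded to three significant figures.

ω = 184.2 rad/s (converted from 1759 rpm).
The rod makes angle φ with the slider axis where L sinφ = r sinθ; differentiating, L cosφ·φ̇ = r ω cosθ.
L cosφ = √(L² − r² sin²θ) = 0.17673 m.
|ω_rod| = r ω |cosθ| / √(L² − r² sin²θ) = 0.0539·184.2·0.74080/0.17673 = 41.618 rad/s.

41.6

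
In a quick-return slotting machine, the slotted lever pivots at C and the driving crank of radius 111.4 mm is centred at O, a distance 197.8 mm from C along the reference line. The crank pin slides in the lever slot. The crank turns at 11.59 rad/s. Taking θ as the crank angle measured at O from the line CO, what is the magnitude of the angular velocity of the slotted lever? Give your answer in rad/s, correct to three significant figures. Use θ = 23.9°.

ω = 11.59 rad/s
Crank pin A relative to C: A = (d + r cosθ, r sinθ); lever angle φ = atan2(r sinθ, d + r cosθ).
Differentiating tanφ: φ̇ = rω(d cosθ + r)/(d² + r² + 2dr cosθ).
d² + r² + 2dr cosθ = |CA|² = 0.0918258 m²;  d cosθ + r = +0.29224 m.
|ω_lever| = |0.1114·11.59·+0.29224| / 0.0918258 = 4.1091 rad/s.

4.11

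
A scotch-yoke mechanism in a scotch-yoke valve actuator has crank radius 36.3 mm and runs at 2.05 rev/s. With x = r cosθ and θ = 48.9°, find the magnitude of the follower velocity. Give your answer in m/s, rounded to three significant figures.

ω = 12.88 rad/s (from 2.05 rev/s).
x = r cosθ ⇒ ẋ = −rω sinθ.
|v| = rω|sinθ| = 0.0363·12.88·|sin 48.9°| = 0.35234 m/s.

0.352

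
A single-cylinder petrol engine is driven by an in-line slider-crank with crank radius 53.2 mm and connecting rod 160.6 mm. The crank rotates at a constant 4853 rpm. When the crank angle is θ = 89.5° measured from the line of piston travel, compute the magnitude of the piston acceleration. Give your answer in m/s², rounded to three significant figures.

ω = 2π·4853/60 = 508.2 rad/s
x(θ) = r cosθ + √(L² − r² sin²θ); with ω constant, a = ω²·d²x/dθ².
d²x/dθ² = −r cosθ − r²(cos2θ)/√u − r⁴ sin²2θ/(4u^{3/2}),  u = L² − r² sin²θ = 0.0229623 m².
Substituting r = 0.0532 m, L = 0.1606 m, θ = 89.5°: d²x/dθ² = +0.01821 m.
a = ω²·d²x/dθ² = (508.2)²·(+0.01821) = +4703.2 m/s²;  |a| = 4703.2 m/s².

4700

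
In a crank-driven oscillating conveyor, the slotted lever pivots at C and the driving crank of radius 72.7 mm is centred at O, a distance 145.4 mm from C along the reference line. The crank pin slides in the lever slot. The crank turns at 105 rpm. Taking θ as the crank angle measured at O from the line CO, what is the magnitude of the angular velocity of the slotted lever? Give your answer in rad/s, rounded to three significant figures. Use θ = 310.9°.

3.33

ω = 11 rad/s (from 105 rpm).
Crank pin A relative to C: A = (d + r cosθ, r sinθ); lever angle φ = atan2(r sinθ, d + r cosθ).
Differentiating tanφ: φ̇ = rω(d cosθ + r)/(d² + r² + 2dr cosθ).
d² + r² + 2dr cosθ = |CA|² = 0.0402684 m²;  d cosθ + r = +0.1679 m.
|ω_lever| = |0.0727·11·+0.1679| / 0.0402684 = 3.333 rad/s.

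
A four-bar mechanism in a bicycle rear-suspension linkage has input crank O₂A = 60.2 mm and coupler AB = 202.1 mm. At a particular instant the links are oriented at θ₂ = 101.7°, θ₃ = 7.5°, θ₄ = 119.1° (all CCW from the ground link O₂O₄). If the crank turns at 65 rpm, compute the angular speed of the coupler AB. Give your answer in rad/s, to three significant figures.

0.652

ω₂ = 6.807 rad/s (from 65 rpm).
Differentiating the loop-closure r₂e^{iθ₂}+r₃e^{iθ₃}=r₁+r₄e^{iθ₄} gives r₂ω₂e^{iθ₂}+r₃ω₃e^{iθ₃}=r₄ω₄e^{iθ₄}.
Eliminating the other unknown: ω₃ = r₂ω₂ sin(θ₄−θ₂) / [r₃ sin(θ₃−θ₄)].
Numerator sine = +0.29904; denominator sine = -0.92978.
Result = 0.0602·6.807·(+0.29904) / (0.2021·(-0.92978)) = -0.65211 rad/s; magnitude 0.65211 rad/s.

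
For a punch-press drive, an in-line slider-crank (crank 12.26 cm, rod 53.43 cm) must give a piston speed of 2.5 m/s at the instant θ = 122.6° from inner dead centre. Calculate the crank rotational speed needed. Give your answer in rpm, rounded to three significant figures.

264

For an in-line slider-crank, |v_piston| = rω|sinθ|·[1 + r cosθ/√(L² − r² sin²θ)].
With r = 0.1226 m, L = 0.5343 m, θ = 122.6°: the bracketed kinematic factor |dx/dθ| = 0.090271 m.
ω = v/|dx/dθ| = 2.5/0.090271 = 27.695 rad/s.
N = 60ω/(2π) = 264.46 rpm.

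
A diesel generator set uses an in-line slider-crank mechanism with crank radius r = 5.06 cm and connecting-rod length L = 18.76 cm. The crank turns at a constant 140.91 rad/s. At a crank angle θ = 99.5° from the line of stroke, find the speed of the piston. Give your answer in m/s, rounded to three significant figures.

6.71

ω = 140.9 rad/s
For an in-line slider-crank, x = r cosθ + √(L² − r² sin²θ), so v = −rω sinθ·[1 + r cosθ/√(L² − r² sin²θ)].
With r = 0.0506 m, L = 0.1876 m, θ = 99.5°: √(L² − r² sin²θ) = 0.18084 m.
v = −0.0506·140.9·0.98629·[1 + 0.0506·-0.16505/0.18084] = -6.7075 m/s.
|v| = 6.7075 m/s.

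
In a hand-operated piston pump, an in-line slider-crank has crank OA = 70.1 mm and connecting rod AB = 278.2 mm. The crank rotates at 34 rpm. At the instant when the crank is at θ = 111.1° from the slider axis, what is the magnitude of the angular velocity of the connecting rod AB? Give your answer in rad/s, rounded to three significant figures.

0.332

ω = 3.56 rad/s (converted from 34 rpm).
The rod makes angle φ with the slider axis where L sinφ = r sinθ; differentiating, L cosφ·φ̇ = r ω cosθ.
L cosφ = √(L² − r² sin²θ) = 0.2704 m.
|ω_rod| = r ω |cosθ| / √(L² − r² sin²θ) = 0.0701·3.56·0.36000/0.2704 = 0.33229 rad/s.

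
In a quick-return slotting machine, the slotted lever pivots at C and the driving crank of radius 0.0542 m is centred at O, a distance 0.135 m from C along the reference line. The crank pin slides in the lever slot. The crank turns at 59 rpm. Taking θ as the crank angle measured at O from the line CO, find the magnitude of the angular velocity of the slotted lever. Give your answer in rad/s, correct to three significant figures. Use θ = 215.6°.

2.01

ω = 6.178 rad/s (from 59 rpm).
Crank pin A relative to C: A = (d + r cosθ, r sinθ); lever angle φ = atan2(r sinθ, d + r cosθ).
Differentiating tanφ: φ̇ = rω(d cosθ + r)/(d² + r² + 2dr cosθ).
d² + r² + 2dr cosθ = |CA|² = 0.00926372 m²;  d cosθ + r = -0.055569 m.
|ω_lever| = |0.0542·6.178·-0.055569| / 0.00926372 = 2.0087 rad/s.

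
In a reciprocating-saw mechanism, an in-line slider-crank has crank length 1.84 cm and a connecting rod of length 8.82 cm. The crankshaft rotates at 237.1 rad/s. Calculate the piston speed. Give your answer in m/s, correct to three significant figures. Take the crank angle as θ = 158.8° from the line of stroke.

ω = 237.1 rad/s
For an in-line slider-crank, x = r cosθ + √(L² − r² sin²θ), so v = −rω sinθ·[1 + r cosθ/√(L² − r² sin²θ)].
With r = 0.0184 m, L = 0.0882 m, θ = 158.8°: √(L² − r² sin²θ) = 0.087949 m.
v = −0.0184·237.1·0.36162·[1 + 0.0184·-0.93232/0.087949] = -1.2699 m/s.
|v| = 1.2699 m/s.

1.27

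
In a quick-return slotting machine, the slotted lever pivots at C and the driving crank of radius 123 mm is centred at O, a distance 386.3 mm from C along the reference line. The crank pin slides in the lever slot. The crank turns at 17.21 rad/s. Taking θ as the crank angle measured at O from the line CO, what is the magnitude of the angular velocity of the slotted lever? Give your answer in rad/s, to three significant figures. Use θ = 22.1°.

4.03

ω = 17.21 rad/s
Crank pin A relative to C: A = (d + r cosθ, r sinθ); lever angle φ = atan2(r sinθ, d + r cosθ).
Differentiating tanφ: φ̇ = rω(d cosθ + r)/(d² + r² + 2dr cosθ).
d² + r² + 2dr cosθ = |CA|² = 0.252405 m²;  d cosθ + r = +0.48092 m.
|ω_lever| = |0.123·17.21·+0.48092| / 0.252405 = 4.0333 rad/s.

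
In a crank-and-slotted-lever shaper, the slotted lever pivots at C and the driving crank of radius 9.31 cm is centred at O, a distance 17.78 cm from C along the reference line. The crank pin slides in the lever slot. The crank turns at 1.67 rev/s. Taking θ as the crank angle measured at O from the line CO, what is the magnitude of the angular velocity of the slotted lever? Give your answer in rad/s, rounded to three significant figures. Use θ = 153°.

ω = 10.49 rad/s (from 1.67 rev/s).
Crank pin A relative to C: A = (d + r cosθ, r sinθ); lever angle φ = atan2(r sinθ, d + r cosθ).
Differentiating tanφ: φ̇ = rω(d cosθ + r)/(d² + r² + 2dr cosθ).
d² + r² + 2dr cosθ = |CA|² = 0.0107825 m²;  d cosθ + r = -0.065321 m.
|ω_lever| = |0.0931·10.49·-0.065321| / 0.0107825 = 5.9181 rad/s.

5.92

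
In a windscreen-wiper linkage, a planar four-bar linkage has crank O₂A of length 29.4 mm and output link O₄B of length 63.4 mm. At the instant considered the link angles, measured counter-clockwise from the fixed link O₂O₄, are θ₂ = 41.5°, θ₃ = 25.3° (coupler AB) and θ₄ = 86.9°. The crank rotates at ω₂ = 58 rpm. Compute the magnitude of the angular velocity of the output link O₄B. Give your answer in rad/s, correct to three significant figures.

ω₂ = 6.074 rad/s (from 58 rpm).
Differentiating the loop-closure r₂e^{iθ₂}+r₃e^{iθ₃}=r₁+r₄e^{iθ₄} gives r₂ω₂e^{iθ₂}+r₃ω₃e^{iθ₃}=r₄ω₄e^{iθ₄}.
Eliminating the other unknown: ω₄ = r₂ω₂ sin(θ₂−θ₃) / [r₄ sin(θ₄−θ₃)].
Numerator sine = +0.27899; denominator sine = +0.87965.
Result = 0.0294·6.074·(+0.27899) / (0.0634·(+0.87965)) = +0.8933 rad/s; magnitude 0.8933 rad/s.

0.893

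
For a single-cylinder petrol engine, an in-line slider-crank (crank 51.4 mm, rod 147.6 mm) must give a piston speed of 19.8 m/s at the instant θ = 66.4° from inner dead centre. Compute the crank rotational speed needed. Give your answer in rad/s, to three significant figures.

366

For an in-line slider-crank, |v_piston| = rω|sinθ|·[1 + r cosθ/√(L² − r² sin²θ)].
With r = 0.0514 m, L = 0.1476 m, θ = 66.4°: the bracketed kinematic factor |dx/dθ| = 0.05403 m.
ω = v/|dx/dθ| = 19.8/0.05403 = 366.46 rad/s.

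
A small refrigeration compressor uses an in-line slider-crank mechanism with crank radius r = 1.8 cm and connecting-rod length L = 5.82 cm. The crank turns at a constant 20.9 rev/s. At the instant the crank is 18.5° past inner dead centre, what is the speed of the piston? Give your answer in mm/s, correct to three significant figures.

ω = 2π·20.9 = 131.3 rad/s
For an in-line slider-crank, x = r cosθ + √(L² − r² sin²θ), so v = −rω sinθ·[1 + r cosθ/√(L² − r² sin²θ)].
With r = 0.018 m, L = 0.0582 m, θ = 18.5°: √(L² − r² sin²θ) = 0.057919 m.
v = −0.018·131.3·0.31730·[1 + 0.018·0.94832/0.057919] = -0.97107 m/s.
|v| = 0.97107 m/s = 971.07 mm/s.

971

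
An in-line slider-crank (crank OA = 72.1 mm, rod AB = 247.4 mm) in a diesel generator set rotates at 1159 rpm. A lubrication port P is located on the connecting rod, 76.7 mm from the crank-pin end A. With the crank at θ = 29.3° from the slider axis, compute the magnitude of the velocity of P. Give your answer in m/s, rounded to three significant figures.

ω = 121.4 rad/s.  Crank-pin speed |V_A| = rω = 8.7508 m/s, perpendicular to OA.
Rod angle: sinφ = −(r/L) sinθ ⇒ φ = -8.200°; ω_rod = −rω cosθ/√(L²−r²sin²θ) = -31.165 rad/s.
V_P = V_A + ω_rod × AP, with AP = 0.0767 m along the rod.
Components: V_Px = −rω sinθ − a·ω_rod·sinφ = -4.6234 m/s;  V_Py = rω cosθ + a·ω_rod·cosφ = +5.2654 m/s.
|V_P| = √(V_Px² + V_Py²) = 7.0072 m/s.

7.01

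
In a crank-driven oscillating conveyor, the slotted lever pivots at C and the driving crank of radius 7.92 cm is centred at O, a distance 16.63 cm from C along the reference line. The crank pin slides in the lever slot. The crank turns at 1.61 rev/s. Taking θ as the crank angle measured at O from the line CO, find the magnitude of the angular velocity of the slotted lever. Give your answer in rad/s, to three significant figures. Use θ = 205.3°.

ω = 10.12 rad/s (from 1.61 rev/s).
Crank pin A relative to C: A = (d + r cosθ, r sinθ); lever angle φ = atan2(r sinθ, d + r cosθ).
Differentiating tanφ: φ̇ = rω(d cosθ + r)/(d² + r² + 2dr cosθ).
d² + r² + 2dr cosθ = |CA|² = 0.0101131 m²;  d cosθ + r = -0.071149 m.
|ω_lever| = |0.0792·10.12·-0.071149| / 0.0101131 = 5.6366 rad/s.

5.64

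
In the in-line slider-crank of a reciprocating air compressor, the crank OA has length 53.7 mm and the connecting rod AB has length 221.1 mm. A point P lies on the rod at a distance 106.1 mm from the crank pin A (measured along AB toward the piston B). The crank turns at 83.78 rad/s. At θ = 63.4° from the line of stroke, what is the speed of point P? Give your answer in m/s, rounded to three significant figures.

ω = 83.78 rad/s.  Crank-pin speed |V_A| = rω = 4.499 m/s, perpendicular to OA.
Rod angle: sinφ = −(r/L) sinθ ⇒ φ = -12.543°; ω_rod = −rω cosθ/√(L²−r²sin²θ) = -9.3339 rad/s.
V_P = V_A + ω_rod × AP, with AP = 0.1061 m along the rod.
Components: V_Px = −rω sinθ − a·ω_rod·sinφ = -4.2379 m/s;  V_Py = rω cosθ + a·ω_rod·cosφ = +1.0478 m/s.
|V_P| = √(V_Px² + V_Py²) = 4.3655 m/s.

4.37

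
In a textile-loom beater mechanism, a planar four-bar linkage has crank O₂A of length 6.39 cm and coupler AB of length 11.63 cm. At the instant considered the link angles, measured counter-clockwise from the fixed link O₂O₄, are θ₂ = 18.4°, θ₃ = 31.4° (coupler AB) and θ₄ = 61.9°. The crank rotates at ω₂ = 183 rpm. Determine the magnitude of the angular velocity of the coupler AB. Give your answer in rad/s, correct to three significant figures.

14.3

ω₂ = 19.16 rad/s (from 183 rpm).
Differentiating the loop-closure r₂e^{iθ₂}+r₃e^{iθ₃}=r₁+r₄e^{iθ₄} gives r₂ω₂e^{iθ₂}+r₃ω₃e^{iθ₃}=r₄ω₄e^{iθ₄}.
Eliminating the other unknown: ω₃ = r₂ω₂ sin(θ₄−θ₂) / [r₃ sin(θ₃−θ₄)].
Numerator sine = +0.68835; denominator sine = -0.50754.
Result = 0.0639·19.16·(+0.68835) / (0.1163·(-0.50754)) = -14.281 rad/s; magnitude 14.281 rad/s.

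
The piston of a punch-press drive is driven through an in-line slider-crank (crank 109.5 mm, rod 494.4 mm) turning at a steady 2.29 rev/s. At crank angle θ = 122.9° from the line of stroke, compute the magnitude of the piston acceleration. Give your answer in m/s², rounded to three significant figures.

14.4

ω = 2π·2.29 = 14.39 rad/s
x(θ) = r cosθ + √(L² − r² sin²θ); with ω constant, a = ω²·d²x/dθ².
d²x/dθ² = −r cosθ − r²(cos2θ)/√u − r⁴ sin²2θ/(4u^{3/2}),  u = L² − r² sin²θ = 0.235979 m².
Substituting r = 0.1095 m, L = 0.4944 m, θ = 122.9°: d²x/dθ² = +0.069335 m.
a = ω²·d²x/dθ² = (14.39)²·(+0.069335) = +14.354 m/s²;  |a| = 14.354 m/s².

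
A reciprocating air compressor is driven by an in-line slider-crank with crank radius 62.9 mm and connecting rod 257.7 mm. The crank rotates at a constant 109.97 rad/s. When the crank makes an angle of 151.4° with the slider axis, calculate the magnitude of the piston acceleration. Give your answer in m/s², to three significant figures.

ω = 110 rad/s
x(θ) = r cosθ + √(L² − r² sin²θ); with ω constant, a = ω²·d²x/dθ².
d²x/dθ² = −r cosθ − r²(cos2θ)/√u − r⁴ sin²2θ/(4u^{3/2}),  u = L² − r² sin²θ = 0.0655027 m².
Substituting r = 0.0629 m, L = 0.2577 m, θ = 151.4°: d²x/dθ² = +0.046686 m.
a = ω²·d²x/dθ² = (110)²·(+0.046686) = +564.59 m/s²;  |a| = 564.59 m/s².

565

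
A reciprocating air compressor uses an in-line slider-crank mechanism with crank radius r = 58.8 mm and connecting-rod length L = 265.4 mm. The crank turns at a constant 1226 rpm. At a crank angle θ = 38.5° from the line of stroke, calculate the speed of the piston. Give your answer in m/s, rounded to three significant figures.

ω = 2π·1226/60 = 128.4 rad/s
For an in-line slider-crank, x = r cosθ + √(L² − r² sin²θ), so v = −rω sinθ·[1 + r cosθ/√(L² − r² sin²θ)].
With r = 0.0588 m, L = 0.2654 m, θ = 38.5°: √(L² − r² sin²θ) = 0.26286 m.
v = −0.0588·128.4·0.62251·[1 + 0.0588·0.78261/0.26286] = -5.5221 m/s.
|v| = 5.5221 m/s.

5.52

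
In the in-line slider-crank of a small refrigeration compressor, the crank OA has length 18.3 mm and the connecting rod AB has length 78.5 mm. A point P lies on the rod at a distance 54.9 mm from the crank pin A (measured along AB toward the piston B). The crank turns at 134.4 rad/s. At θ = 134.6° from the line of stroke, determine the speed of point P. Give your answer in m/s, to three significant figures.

ω = 134.4 rad/s.  Crank-pin speed |V_A| = rω = 2.4595 m/s, perpendicular to OA.
Rod angle: sinφ = −(r/L) sinθ ⇒ φ = -9.555°; ω_rod = −rω cosθ/√(L²−r²sin²θ) = +22.309 rad/s.
V_P = V_A + ω_rod × AP, with AP = 0.0549 m along the rod.
Components: V_Px = −rω sinθ − a·ω_rod·sinφ = -1.5479 m/s;  V_Py = rω cosθ + a·ω_rod·cosφ = -0.51919 m/s.
|V_P| = √(V_Px² + V_Py²) = 1.6327 m/s.

1.63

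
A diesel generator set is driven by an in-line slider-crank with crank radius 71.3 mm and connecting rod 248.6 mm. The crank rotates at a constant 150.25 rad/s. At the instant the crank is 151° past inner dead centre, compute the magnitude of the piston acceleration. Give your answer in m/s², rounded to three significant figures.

1150

ω = 150.2 rad/s
x(θ) = r cosθ + √(L² − r² sin²θ); with ω constant, a = ω²·d²x/dθ².
d²x/dθ² = −r cosθ − r²(cos2θ)/√u − r⁴ sin²2θ/(4u^{3/2}),  u = L² − r² sin²θ = 0.0606071 m².
Substituting r = 0.0713 m, L = 0.2486 m, θ = 151°: d²x/dθ² = +0.051106 m.
a = ω²·d²x/dθ² = (150.2)²·(+0.051106) = +1153.7 m/s²;  |a| = 1153.7 m/s².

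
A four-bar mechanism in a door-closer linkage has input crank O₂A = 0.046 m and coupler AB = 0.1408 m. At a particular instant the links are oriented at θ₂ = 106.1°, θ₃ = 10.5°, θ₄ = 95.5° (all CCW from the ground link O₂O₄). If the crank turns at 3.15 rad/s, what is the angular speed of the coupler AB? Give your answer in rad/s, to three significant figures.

0.190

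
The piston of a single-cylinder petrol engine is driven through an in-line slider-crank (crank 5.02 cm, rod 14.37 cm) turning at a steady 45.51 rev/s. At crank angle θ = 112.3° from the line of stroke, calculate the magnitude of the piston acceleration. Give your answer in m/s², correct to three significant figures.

ω = 2π·45.5 = 285.9 rad/s
x(θ) = r cosθ + √(L² − r² sin²θ); with ω constant, a = ω²·d²x/dθ².
d²x/dθ² = −r cosθ − r²(cos2θ)/√u − r⁴ sin²2θ/(4u^{3/2}),  u = L² − r² sin²θ = 0.0184925 m².
Substituting r = 0.0502 m, L = 0.1437 m, θ = 112.3°: d²x/dθ² = +0.031932 m.
a = ω²·d²x/dθ² = (285.9)²·(+0.031932) = +2611 m/s²;  |a| = 2611 m/s².

2610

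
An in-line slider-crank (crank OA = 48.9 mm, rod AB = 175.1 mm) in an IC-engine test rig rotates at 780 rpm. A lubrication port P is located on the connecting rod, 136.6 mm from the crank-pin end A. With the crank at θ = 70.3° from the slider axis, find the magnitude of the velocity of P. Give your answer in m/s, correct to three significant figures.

ω = 81.68 rad/s.  Crank-pin speed |V_A| = rω = 3.9942 m/s, perpendicular to OA.
Rod angle: sinφ = −(r/L) sinθ ⇒ φ = -15.244°; ω_rod = −rω cosθ/√(L²−r²sin²θ) = -7.9699 rad/s.
V_P = V_A + ω_rod × AP, with AP = 0.1366 m along the rod.
Components: V_Px = −rω sinθ − a·ω_rod·sinφ = -4.0467 m/s;  V_Py = rω cosθ + a·ω_rod·cosφ = +0.29605 m/s.
|V_P| = √(V_Px² + V_Py²) = 4.0575 m/s.

4.06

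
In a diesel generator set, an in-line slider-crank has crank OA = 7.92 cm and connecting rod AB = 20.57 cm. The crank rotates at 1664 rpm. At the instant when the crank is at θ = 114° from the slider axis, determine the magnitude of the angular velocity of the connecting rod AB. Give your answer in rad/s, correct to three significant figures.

29.2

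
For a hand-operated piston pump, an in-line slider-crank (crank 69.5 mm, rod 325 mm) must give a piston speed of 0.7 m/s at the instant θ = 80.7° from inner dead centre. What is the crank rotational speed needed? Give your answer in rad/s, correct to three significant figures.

9.86

For an in-line slider-crank, |v_piston| = rω|sinθ|·[1 + r cosθ/√(L² − r² sin²θ)].
With r = 0.0695 m, L = 0.325 m, θ = 80.7°: the bracketed kinematic factor |dx/dθ| = 0.071011 m.
ω = v/|dx/dθ| = 0.7/0.071011 = 9.8576 rad/s.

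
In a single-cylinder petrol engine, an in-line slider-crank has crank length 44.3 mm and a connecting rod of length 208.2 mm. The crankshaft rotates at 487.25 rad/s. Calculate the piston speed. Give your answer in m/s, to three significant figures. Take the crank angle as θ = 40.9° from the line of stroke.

16.4

ω = 487.2 rad/s
For an in-line slider-crank, x = r cosθ + √(L² − r² sin²θ), so v = −rω sinθ·[1 + r cosθ/√(L² − r² sin²θ)].
With r = 0.0443 m, L = 0.2082 m, θ = 40.9°: √(L² − r² sin²θ) = 0.20617 m.
v = −0.0443·487.2·0.65474·[1 + 0.0443·0.75585/0.20617] = -16.428 m/s.
|v| = 16.428 m/s.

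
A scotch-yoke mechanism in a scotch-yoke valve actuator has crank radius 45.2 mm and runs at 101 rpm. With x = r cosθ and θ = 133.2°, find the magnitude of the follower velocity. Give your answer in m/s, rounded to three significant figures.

ω = 10.58 rad/s (from 101 rpm).
x = r cosθ ⇒ ẋ = −rω sinθ.
|v| = rω|sinθ| = 0.0452·10.58·|sin 133.2°| = 0.3485 m/s.

0.348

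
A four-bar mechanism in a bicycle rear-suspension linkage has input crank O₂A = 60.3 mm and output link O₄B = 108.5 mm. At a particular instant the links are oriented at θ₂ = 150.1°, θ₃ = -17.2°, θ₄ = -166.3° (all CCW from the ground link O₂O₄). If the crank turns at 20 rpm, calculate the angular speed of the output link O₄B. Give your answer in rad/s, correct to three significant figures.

0.498

ω₂ = 2.094 rad/s (from 20 rpm).
Differentiating the loop-closure r₂e^{iθ₂}+r₃e^{iθ₃}=r₁+r₄e^{iθ₄} gives r₂ω₂e^{iθ₂}+r₃ω₃e^{iθ₃}=r₄ω₄e^{iθ₄}.
Eliminating the other unknown: ω₄ = r₂ω₂ sin(θ₂−θ₃) / [r₄ sin(θ₄−θ₃)].
Numerator sine = +0.21985; denominator sine = -0.51354.
Result = 0.0603·2.094·(+0.21985) / (0.1085·(-0.51354)) = -0.4983 rad/s; magnitude 0.4983 rad/s.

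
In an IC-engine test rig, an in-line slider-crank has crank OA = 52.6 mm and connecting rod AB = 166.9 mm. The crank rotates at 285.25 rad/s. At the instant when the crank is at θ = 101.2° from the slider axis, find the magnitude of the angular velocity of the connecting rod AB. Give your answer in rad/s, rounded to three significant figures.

18.4

ω = 285.2 rad/s
The rod makes angle φ with the slider axis where L sinφ = r sinθ; differentiating, L cosφ·φ̇ = r ω cosθ.
L cosφ = √(L² − r² sin²θ) = 0.15872 m.
|ω_rod| = r ω |cosθ| / √(L² − r² sin²θ) = 0.0526·285.2·0.19423/0.15872 = 18.361 rad/s.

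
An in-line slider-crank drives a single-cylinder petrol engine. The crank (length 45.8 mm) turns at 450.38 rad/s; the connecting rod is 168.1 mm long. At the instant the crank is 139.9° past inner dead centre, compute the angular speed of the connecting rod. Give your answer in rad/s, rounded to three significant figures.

ω = 450.4 rad/s
The rod makes angle φ with the slider axis where L sinφ = r sinθ; differentiating, L cosφ·φ̇ = r ω cosθ.
L cosφ = √(L² − r² sin²θ) = 0.16549 m.
|ω_rod| = r ω |cosθ| / √(L² − r² sin²θ) = 0.0458·450.4·0.76492/0.16549 = 95.343 rad/s.

95.3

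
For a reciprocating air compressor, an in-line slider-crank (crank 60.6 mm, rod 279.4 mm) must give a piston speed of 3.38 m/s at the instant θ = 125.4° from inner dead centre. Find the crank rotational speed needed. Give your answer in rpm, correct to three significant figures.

749

For an in-line slider-crank, |v_piston| = rω|sinθ|·[1 + r cosθ/√(L² − r² sin²θ)].
With r = 0.0606 m, L = 0.2794 m, θ = 125.4°: the bracketed kinematic factor |dx/dθ| = 0.043091 m.
ω = v/|dx/dθ| = 3.38/0.043091 = 78.438 rad/s.
N = 60ω/(2π) = 749.03 rpm.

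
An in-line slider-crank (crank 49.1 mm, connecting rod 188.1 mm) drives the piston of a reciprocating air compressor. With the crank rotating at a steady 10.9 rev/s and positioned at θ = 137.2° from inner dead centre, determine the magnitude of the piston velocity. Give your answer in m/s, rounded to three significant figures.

1.84

ω = 2π·10.9 = 68.49 rad/s
For an in-line slider-crank, x = r cosθ + √(L² − r² sin²θ), so v = −rω sinθ·[1 + r cosθ/√(L² − r² sin²θ)].
With r = 0.0491 m, L = 0.1881 m, θ = 137.2°: √(L² − r² sin²θ) = 0.18512 m.
v = −0.0491·68.49·0.67944·[1 + 0.0491·-0.73373/0.18512] = -1.8401 m/s.
|v| = 1.8401 m/s.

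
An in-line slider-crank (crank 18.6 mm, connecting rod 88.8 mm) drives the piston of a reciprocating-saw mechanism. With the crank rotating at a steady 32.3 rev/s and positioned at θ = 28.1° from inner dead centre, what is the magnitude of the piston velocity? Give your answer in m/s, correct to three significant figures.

2.11

ω = 2π·32.3 = 202.9 rad/s
For an in-line slider-crank, x = r cosθ + √(L² − r² sin²θ), so v = −rω sinθ·[1 + r cosθ/√(L² − r² sin²θ)].
With r = 0.0186 m, L = 0.0888 m, θ = 28.1°: √(L² − r² sin²θ) = 0.088367 m.
v = −0.0186·202.9·0.47101·[1 + 0.0186·0.88213/0.088367] = -2.1081 m/s.
|v| = 2.1081 m/s.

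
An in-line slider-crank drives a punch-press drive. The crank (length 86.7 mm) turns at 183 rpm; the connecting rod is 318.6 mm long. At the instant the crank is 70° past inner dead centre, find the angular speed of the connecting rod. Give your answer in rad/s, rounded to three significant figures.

1.84

ω = 19.16 rad/s (converted from 183 rpm).
The rod makes angle φ with the slider axis where L sinφ = r sinθ; differentiating, L cosφ·φ̇ = r ω cosθ.
L cosφ = √(L² − r² sin²θ) = 0.30801 m.
|ω_rod| = r ω |cosθ| / √(L² − r² sin²θ) = 0.0867·19.16·0.34202/0.30801 = 1.845 rad/s.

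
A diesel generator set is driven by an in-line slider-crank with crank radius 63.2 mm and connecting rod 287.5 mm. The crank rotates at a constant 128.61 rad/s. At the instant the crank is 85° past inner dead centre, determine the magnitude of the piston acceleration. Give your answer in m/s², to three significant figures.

ω = 128.6 rad/s
x(θ) = r cosθ + √(L² − r² sin²θ); with ω constant, a = ω²·d²x/dθ².
d²x/dθ² = −r cosθ − r²(cos2θ)/√u − r⁴ sin²2θ/(4u^{3/2}),  u = L² − r² sin²θ = 0.0786924 m².
Substituting r = 0.0632 m, L = 0.2875 m, θ = 85°: d²x/dθ² = +0.0085086 m.
a = ω²·d²x/dθ² = (128.6)²·(+0.0085086) = +140.74 m/s²;  |a| = 140.74 m/s².

141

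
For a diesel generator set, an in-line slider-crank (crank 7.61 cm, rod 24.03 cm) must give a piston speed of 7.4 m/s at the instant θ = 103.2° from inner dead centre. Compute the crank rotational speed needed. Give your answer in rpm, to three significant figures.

For an in-line slider-crank, |v_piston| = rω|sinθ|·[1 + r cosθ/√(L² − r² sin²θ)].
With r = 0.0761 m, L = 0.2403 m, θ = 103.2°: the bracketed kinematic factor |dx/dθ| = 0.068457 m.
ω = v/|dx/dθ| = 7.4/0.068457 = 108.1 rad/s.
N = 60ω/(2π) = 1032.2 rpm.

1030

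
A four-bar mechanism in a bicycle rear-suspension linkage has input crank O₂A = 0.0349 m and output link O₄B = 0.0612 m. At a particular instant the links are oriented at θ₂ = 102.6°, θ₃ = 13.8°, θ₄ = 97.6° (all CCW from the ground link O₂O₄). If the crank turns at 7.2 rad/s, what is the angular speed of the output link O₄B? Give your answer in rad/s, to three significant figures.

4.13

ω₂ = 7.2 rad/s
Differentiating the loop-closure r₂e^{iθ₂}+r₃e^{iθ₃}=r₁+r₄e^{iθ₄} gives r₂ω₂e^{iθ₂}+r₃ω₃e^{iθ₃}=r₄ω₄e^{iθ₄}.
Eliminating the other unknown: ω₄ = r₂ω₂ sin(θ₂−θ₃) / [r₄ sin(θ₄−θ₃)].
Numerator sine = +0.99978; denominator sine = +0.99415.
Result = 0.0349·7.2·(+0.99978) / (0.0612·(+0.99415)) = +4.1291 rad/s; magnitude 4.1291 rad/s.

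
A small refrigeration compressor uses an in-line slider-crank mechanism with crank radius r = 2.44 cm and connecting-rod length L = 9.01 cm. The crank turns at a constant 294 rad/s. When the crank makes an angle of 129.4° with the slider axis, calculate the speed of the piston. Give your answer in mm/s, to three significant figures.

ω = 294 rad/s
For an in-line slider-crank, x = r cosθ + √(L² − r² sin²θ), so v = −rω sinθ·[1 + r cosθ/√(L² − r² sin²θ)].
With r = 0.0244 m, L = 0.0901 m, θ = 129.4°: √(L² − r² sin²θ) = 0.088105 m.
v = −0.0244·294·0.77273·[1 + 0.0244·-0.63473/0.088105] = -4.5689 m/s.
|v| = 4.5689 m/s = 4568.9 mm/s.

4570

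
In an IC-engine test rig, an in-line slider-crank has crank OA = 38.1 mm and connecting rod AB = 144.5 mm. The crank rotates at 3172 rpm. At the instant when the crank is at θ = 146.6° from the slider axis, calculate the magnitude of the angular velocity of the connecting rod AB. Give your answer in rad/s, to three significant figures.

73.9

ω = 332.2 rad/s (converted from 3172 rpm).
The rod makes angle φ with the slider axis where L sinφ = r sinθ; differentiating, L cosφ·φ̇ = r ω cosθ.
L cosφ = √(L² − r² sin²θ) = 0.14297 m.
|ω_rod| = r ω |cosθ| / √(L² − r² sin²θ) = 0.0381·332.2·0.83485/0.14297 = 73.901 rad/s.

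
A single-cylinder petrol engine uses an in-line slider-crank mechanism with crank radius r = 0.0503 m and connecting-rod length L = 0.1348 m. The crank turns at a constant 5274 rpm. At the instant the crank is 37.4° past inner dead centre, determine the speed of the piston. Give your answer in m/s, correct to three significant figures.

22.0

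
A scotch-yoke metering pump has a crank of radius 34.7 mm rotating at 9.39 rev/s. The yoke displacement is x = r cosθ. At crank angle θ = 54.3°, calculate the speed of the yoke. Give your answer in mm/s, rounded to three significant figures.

ω = 59 rad/s (from 9.39 rev/s).
x = r cosθ ⇒ ẋ = −rω sinθ.
|v| = rω|sinθ| = 0.0347·59·|sin 54.3°| = 1.6626 m/s = 1662.6 mm/s.

1660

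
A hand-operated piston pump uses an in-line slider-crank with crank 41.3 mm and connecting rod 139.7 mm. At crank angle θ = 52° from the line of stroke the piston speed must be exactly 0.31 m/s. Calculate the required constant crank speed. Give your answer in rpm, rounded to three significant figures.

76.6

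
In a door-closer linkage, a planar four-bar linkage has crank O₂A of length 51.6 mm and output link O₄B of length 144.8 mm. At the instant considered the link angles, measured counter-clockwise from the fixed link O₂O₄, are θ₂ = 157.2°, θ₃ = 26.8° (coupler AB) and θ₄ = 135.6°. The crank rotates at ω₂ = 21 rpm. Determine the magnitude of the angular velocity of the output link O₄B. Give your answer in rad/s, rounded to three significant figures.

ω₂ = 2.199 rad/s (from 21 rpm).
Differentiating the loop-closure r₂e^{iθ₂}+r₃e^{iθ₃}=r₁+r₄e^{iθ₄} gives r₂ω₂e^{iθ₂}+r₃ω₃e^{iθ₃}=r₄ω₄e^{iθ₄}.
Eliminating the other unknown: ω₄ = r₂ω₂ sin(θ₂−θ₃) / [r₄ sin(θ₄−θ₃)].
Numerator sine = +0.76154; denominator sine = +0.94665.
Result = 0.0516·2.199·(+0.76154) / (0.1448·(+0.94665)) = +0.63042 rad/s; magnitude 0.63042 rad/s.

0.630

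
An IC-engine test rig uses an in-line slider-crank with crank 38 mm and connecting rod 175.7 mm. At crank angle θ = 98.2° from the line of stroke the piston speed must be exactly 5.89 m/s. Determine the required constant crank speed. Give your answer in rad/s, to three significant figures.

For an in-line slider-crank, |v_piston| = rω|sinθ|·[1 + r cosθ/√(L² − r² sin²θ)].
With r = 0.038 m, L = 0.1757 m, θ = 98.2°: the bracketed kinematic factor |dx/dθ| = 0.036424 m.
ω = v/|dx/dθ| = 5.89/0.036424 = 161.71 rad/s.

162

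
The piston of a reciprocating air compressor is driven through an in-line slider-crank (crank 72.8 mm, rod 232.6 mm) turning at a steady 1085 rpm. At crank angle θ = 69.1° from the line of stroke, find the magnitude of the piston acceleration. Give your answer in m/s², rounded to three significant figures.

ω = 2π·1085/60 = 113.6 rad/s
x(θ) = r cosθ + √(L² − r² sin²θ); with ω constant, a = ω²·d²x/dθ².
d²x/dθ² = −r cosθ − r²(cos2θ)/√u − r⁴ sin²2θ/(4u^{3/2}),  u = L² − r² sin²θ = 0.0494774 m².
Substituting r = 0.0728 m, L = 0.2326 m, θ = 69.1°: d²x/dθ² = -0.0084919 m.
a = ω²·d²x/dθ² = (113.6)²·(-0.0084919) = -109.63 m/s²;  |a| = 109.63 m/s².

110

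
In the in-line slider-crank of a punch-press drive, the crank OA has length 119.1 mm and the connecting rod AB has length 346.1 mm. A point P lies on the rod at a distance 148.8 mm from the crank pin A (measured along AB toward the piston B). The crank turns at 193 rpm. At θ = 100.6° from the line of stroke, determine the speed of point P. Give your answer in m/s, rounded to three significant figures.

ω = 20.21 rad/s.  Crank-pin speed |V_A| = rω = 2.4071 m/s, perpendicular to OA.
Rod angle: sinφ = −(r/L) sinθ ⇒ φ = -19.770°; ω_rod = −rω cosθ/√(L²−r²sin²θ) = +1.3595 rad/s.
V_P = V_A + ω_rod × AP, with AP = 0.1488 m along the rod.
Components: V_Px = −rω sinθ − a·ω_rod·sinφ = -2.2976 m/s;  V_Py = rω cosθ + a·ω_rod·cosφ = -0.25242 m/s.
|V_P| = √(V_Px² + V_Py²) = 2.3114 m/s.

2.31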